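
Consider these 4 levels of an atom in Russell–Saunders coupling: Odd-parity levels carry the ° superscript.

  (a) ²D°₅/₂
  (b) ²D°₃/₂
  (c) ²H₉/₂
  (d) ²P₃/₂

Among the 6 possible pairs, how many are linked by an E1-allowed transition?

2

(a)–(b): forbidden (parity).
(a)–(c): forbidden (ΔL, ΔJ).
(a)–(d): allowed.
(b)–(c): forbidden (ΔL, ΔJ).
(b)–(d): allowed.
(c)–(d): forbidden (parity, ΔL, ΔJ).
Allowed pairs: 2 of 6.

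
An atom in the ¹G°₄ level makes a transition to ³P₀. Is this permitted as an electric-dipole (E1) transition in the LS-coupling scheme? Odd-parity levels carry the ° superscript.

forbidden

Reading off the term symbols: S 0→1, L 4→1, J 4→0, parity odd→even.
Parity must change: odd → even — ok.
ΔS = 0: S: 0 → 1 — fails.
ΔL = 0, ±1 (not L=0↔0): L: 4 → 1, ΔL = -3 — fails.
ΔJ = 0, ±1 (not J=0↔0): J: 4 → 0, ΔJ = -4 — fails.
Rule(s) violated: ΔS, ΔL, ΔJ.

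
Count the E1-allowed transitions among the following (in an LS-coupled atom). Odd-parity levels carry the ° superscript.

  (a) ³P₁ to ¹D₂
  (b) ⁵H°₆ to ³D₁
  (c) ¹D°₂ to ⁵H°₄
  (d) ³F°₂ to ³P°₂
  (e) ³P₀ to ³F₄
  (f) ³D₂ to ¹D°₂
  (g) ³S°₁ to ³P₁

1

(a) forbidden (parity, ΔS fail)
(b) forbidden (ΔS, ΔL, ΔJ fail)
(c) forbidden (parity, ΔS, ΔL, ΔJ fail)
(d) forbidden (parity, ΔL fail)
(e) forbidden (parity, ΔL, ΔJ fail)
(f) forbidden (ΔS fails)
(g) allowed
Total allowed: 1 of 7.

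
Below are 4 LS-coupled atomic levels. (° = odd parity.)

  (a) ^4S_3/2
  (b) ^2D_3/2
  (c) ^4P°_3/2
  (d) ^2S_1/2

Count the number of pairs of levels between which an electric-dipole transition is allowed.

1

(a)–(b): forbidden (parity, ΔS, ΔL).
(a)–(c): allowed.
(a)–(d): forbidden (parity, ΔS, ΔL).
(b)–(c): forbidden (ΔS).
(b)–(d): forbidden (parity, ΔL).
(c)–(d): forbidden (ΔS).
Allowed pairs: 1 of 6.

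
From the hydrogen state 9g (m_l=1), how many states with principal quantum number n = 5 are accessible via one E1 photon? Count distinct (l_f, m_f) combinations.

E1 requires Δl = ±1, so l_f ∈ {3, 5}; with 0 ≤ l_f ≤ n_f−1 = 4, the allowed l_f values are {3}.
For l_f = 3: m_f ∈ {m_i−1, m_i, m_i+1} ∩ [−3, 3] = {0, 1, 2} → 3 states.
Total: 3.

3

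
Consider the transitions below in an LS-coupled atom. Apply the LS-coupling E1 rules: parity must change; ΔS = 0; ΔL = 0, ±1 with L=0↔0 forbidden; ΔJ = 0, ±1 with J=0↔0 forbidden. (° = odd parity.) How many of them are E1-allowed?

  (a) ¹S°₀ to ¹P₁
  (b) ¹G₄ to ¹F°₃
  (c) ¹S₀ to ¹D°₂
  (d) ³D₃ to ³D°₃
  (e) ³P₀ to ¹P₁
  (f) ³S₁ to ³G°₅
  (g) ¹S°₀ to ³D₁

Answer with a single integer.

3

(a) allowed
(b) allowed
(c) forbidden (ΔL, ΔJ fail)
(d) allowed
(e) forbidden (parity, ΔS fail)
(f) forbidden (ΔL, ΔJ fail)
(g) forbidden (ΔS, ΔL fail)
Total allowed: 3 of 7.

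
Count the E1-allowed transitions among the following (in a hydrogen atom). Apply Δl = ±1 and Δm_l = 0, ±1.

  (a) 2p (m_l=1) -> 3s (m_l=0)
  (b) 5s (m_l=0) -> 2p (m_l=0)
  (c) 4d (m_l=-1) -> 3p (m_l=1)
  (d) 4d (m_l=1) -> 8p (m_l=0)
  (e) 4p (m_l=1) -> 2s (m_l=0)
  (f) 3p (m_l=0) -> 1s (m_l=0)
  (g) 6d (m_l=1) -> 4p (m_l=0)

6

(a) allowed
(b) allowed
(c) forbidden — Δm_l = +2 (E1 requires Δm_l = 0, ±1)
(d) allowed
(e) allowed
(f) allowed
(g) allowed
Total allowed: 6 of 7.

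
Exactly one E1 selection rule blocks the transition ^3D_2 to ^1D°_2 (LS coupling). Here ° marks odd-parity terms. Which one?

Reading off the term symbols: S 1→0, L 2→2, J 2→2, parity even→odd.
Parity must change: even → odd — ok.
ΔS = 0: S: 1 → 0 — fails.
ΔL = 0, ±1 (not L=0↔0): L: 2 → 2, ΔL = +0 — ok.
ΔJ = 0, ±1 (not J=0↔0): J: 2 → 2, ΔJ = +0 — ok.

the ΔS = 0 rule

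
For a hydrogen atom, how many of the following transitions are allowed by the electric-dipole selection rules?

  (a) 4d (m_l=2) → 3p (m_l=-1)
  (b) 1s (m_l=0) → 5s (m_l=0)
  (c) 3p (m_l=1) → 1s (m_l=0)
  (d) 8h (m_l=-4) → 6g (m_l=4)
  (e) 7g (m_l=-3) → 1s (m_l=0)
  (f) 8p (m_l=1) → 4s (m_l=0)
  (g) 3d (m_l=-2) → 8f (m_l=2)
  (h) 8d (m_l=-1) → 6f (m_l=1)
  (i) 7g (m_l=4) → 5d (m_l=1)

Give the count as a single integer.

(a) forbidden — Δm_l = -3 (E1 requires Δm_l = 0, ±1)
(b) forbidden — Δl = +0 (E1 requires Δl = ±1)
(c) allowed
(d) forbidden — Δm_l = +8 (E1 requires Δm_l = 0, ±1)
(e) forbidden — Δl = -4 (E1 requires Δl = ±1); Δm_l = +3 (E1 requires Δm_l = 0, ±1)
(f) allowed
(g) forbidden — Δm_l = +4 (E1 requires Δm_l = 0, ±1)
(h) forbidden — Δm_l = +2 (E1 requires Δm_l = 0, ±1)
(i) forbidden — Δl = -2 (E1 requires Δl = ±1); Δm_l = -3 (E1 requires Δm_l = 0, ±1)
Total allowed: 2 of 9.

2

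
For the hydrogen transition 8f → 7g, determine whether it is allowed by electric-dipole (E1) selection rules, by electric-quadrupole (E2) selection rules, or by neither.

E1

Δl = 4 − 3 = +1; l_i + l_f = 7.
E1 (Δl = ±1): satisfied.
E2 (Δl = 0,±2, l_i+l_f ≥ 2): not satisfied.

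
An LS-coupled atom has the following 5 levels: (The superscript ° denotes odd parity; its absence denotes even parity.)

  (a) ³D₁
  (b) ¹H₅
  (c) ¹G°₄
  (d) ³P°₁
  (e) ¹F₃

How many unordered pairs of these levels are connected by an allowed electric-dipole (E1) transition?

(a)–(b): forbidden (parity, ΔS, ΔL, ΔJ).
(a)–(c): forbidden (ΔS, ΔL, ΔJ).
(a)–(d): allowed.
(a)–(e): forbidden (parity, ΔS, ΔJ).
(b)–(c): allowed.
(b)–(d): forbidden (ΔS, ΔL, ΔJ).
(b)–(e): forbidden (parity, ΔL, ΔJ).
(c)–(d): forbidden (parity, ΔS, ΔL, ΔJ).
(c)–(e): allowed.
(d)–(e): forbidden (ΔS, ΔL, ΔJ).
Allowed pairs: 3 of 10.

3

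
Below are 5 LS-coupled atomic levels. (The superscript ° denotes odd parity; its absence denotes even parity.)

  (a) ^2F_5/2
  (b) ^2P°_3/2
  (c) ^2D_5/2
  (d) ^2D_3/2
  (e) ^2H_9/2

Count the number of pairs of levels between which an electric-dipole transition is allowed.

(a)–(b): forbidden (ΔL).
(a)–(c): forbidden (parity).
(a)–(d): forbidden (parity).
(a)–(e): forbidden (parity, ΔL, ΔJ).
(b)–(c): allowed.
(b)–(d): allowed.
(b)–(e): forbidden (ΔL, ΔJ).
(c)–(d): forbidden (parity).
(c)–(e): forbidden (parity, ΔL, ΔJ).
(d)–(e): forbidden (parity, ΔL, ΔJ).
Allowed pairs: 2 of 10.

2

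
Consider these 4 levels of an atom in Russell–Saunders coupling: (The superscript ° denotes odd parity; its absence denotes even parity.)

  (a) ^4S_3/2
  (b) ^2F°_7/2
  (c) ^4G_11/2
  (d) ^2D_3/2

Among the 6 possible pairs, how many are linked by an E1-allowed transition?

(a)–(b): forbidden (ΔS, ΔL, ΔJ).
(a)–(c): forbidden (parity, ΔL, ΔJ).
(a)–(d): forbidden (parity, ΔS, ΔL).
(b)–(c): forbidden (ΔS, ΔJ).
(b)–(d): forbidden (ΔJ).
(c)–(d): forbidden (parity, ΔS, ΔL, ΔJ).
Allowed pairs: 0 of 6.

0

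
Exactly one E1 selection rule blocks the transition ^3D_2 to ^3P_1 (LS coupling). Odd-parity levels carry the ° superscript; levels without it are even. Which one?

ΔL = 0, ±1 (not L=0↔0): L: 2 → 1, ΔL = -1 — ok.
ΔS = 0: S: 1 → 1 — ok.
Parity must change: even → even — fails.
ΔJ = 0, ±1 (not J=0↔0): J: 2 → 1, ΔJ = -1 — ok.

parity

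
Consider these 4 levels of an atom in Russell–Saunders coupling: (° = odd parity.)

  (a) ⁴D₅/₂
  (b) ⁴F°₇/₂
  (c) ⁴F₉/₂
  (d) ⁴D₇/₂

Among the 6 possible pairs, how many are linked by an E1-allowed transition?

3

(a)–(b): allowed.
(a)–(c): forbidden (parity, ΔJ).
(a)–(d): forbidden (parity).
(b)–(c): allowed.
(b)–(d): allowed.
(c)–(d): forbidden (parity).
Allowed pairs: 3 of 6.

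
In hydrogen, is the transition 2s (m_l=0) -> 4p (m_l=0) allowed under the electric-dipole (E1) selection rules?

Δl = 1 − 0 = +1; the E1 rule Δl = ±1 is passes.
Δm_l = 0 − (0) = +0. E1 requires Δm_l = 0, ±1: passes.
All E1 selection rules are satisfied.

allowed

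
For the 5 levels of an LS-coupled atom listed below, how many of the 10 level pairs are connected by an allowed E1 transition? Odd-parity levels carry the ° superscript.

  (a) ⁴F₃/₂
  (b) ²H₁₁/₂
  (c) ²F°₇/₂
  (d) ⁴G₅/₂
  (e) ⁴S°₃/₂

0

(a)–(b): forbidden (parity, ΔS, ΔL, ΔJ).
(a)–(c): forbidden (ΔS, ΔJ).
(a)–(d): forbidden (parity).
(a)–(e): forbidden (ΔL).
(b)–(c): forbidden (ΔL, ΔJ).
(b)–(d): forbidden (parity, ΔS, ΔJ).
(b)–(e): forbidden (ΔS, ΔL, ΔJ).
(c)–(d): forbidden (ΔS).
(c)–(e): forbidden (parity, ΔS, ΔL, ΔJ).
(d)–(e): forbidden (ΔL).
Allowed pairs: 0 of 10.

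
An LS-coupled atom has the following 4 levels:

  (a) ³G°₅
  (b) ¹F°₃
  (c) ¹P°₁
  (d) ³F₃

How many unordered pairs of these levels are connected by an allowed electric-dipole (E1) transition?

0

(a)–(b): forbidden (parity, ΔS, ΔJ).
(a)–(c): forbidden (parity, ΔS, ΔL, ΔJ).
(a)–(d): forbidden (ΔJ).
(b)–(c): forbidden (parity, ΔL, ΔJ).
(b)–(d): forbidden (ΔS).
(c)–(d): forbidden (ΔS, ΔL, ΔJ).
Allowed pairs: 0 of 6.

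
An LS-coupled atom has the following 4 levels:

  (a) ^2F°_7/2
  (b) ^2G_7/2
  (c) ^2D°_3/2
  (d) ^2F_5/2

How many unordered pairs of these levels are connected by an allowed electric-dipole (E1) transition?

3

(a)–(b): allowed.
(a)–(c): forbidden (parity, ΔJ).
(a)–(d): allowed.
(b)–(c): forbidden (ΔL, ΔJ).
(b)–(d): forbidden (parity).
(c)–(d): allowed.
Allowed pairs: 3 of 6.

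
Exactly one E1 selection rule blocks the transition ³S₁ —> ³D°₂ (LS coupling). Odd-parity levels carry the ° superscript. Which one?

Reading off the term symbols: S 1→1, L 0→2, J 1→2, parity even→odd.
Parity must change: even → odd — ok.
ΔS = 0: S: 1 → 1 — ok.
ΔL = 0, ±1 (not L=0↔0): L: 0 → 2, ΔL = +2 — fails.
ΔJ = 0, ±1 (not J=0↔0): J: 1 → 2, ΔJ = +1 — ok.

the ΔL = 0, ±1 rule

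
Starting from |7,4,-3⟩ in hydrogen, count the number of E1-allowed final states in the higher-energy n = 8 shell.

5

E1 requires Δl = ±1, so l_f ∈ {3, 5}; with 0 ≤ l_f ≤ n_f−1 = 7, the allowed l_f values are {3, 5}.
For l_f = 3: m_f ∈ {m_i−1, m_i, m_i+1} ∩ [−3, 3] = {-3, -2} → 2 states.
For l_f = 5: m_f ∈ {m_i−1, m_i, m_i+1} ∩ [−5, 5] = {-4, -3, -2} → 3 states.
Total: 5.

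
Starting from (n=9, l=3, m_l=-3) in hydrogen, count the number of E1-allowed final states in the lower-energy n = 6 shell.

4

E1 requires Δl = ±1, so l_f ∈ {2, 4}; with 0 ≤ l_f ≤ n_f−1 = 5, the allowed l_f values are {2, 4}.
For l_f = 2: m_f ∈ {m_i−1, m_i, m_i+1} ∩ [−2, 2] = {-2} → 1 state.
For l_f = 4: m_f ∈ {m_i−1, m_i, m_i+1} ∩ [−4, 4] = {-4, -3, -2} → 3 states.
Total: 4.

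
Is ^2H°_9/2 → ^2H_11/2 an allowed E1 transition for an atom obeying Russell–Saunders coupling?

Parity must change: odd → even — satisfied.
ΔS = 0: S: 1/2 → 1/2 — satisfied.
ΔL = 0, ±1 (not L=0↔0): L: 5 → 5, ΔL = +0 — satisfied.
ΔJ = 0, ±1 (not J=0↔0): J: 9/2 → 11/2, ΔJ = +1 — satisfied.
All four E1 rules are satisfied.

allowed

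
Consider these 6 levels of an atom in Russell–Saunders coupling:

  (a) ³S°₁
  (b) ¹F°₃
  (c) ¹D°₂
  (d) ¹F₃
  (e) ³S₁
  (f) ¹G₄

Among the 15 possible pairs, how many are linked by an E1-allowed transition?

(a)–(b): forbidden (parity, ΔS, ΔL, ΔJ).
(a)–(c): forbidden (parity, ΔS, ΔL).
(a)–(d): forbidden (ΔS, ΔL, ΔJ).
(a)–(e): forbidden (ΔL).
(a)–(f): forbidden (ΔS, ΔL, ΔJ).
(b)–(c): forbidden (parity).
(b)–(d): allowed.
(b)–(e): forbidden (ΔS, ΔL, ΔJ).
(b)–(f): allowed.
(c)–(d): allowed.
(c)–(e): forbidden (ΔS, ΔL).
(c)–(f): forbidden (ΔL, ΔJ).
(d)–(e): forbidden (parity, ΔS, ΔL, ΔJ).
(d)–(f): forbidden (parity).
(e)–(f): forbidden (parity, ΔS, ΔL, ΔJ).
Allowed pairs: 3 of 15.

3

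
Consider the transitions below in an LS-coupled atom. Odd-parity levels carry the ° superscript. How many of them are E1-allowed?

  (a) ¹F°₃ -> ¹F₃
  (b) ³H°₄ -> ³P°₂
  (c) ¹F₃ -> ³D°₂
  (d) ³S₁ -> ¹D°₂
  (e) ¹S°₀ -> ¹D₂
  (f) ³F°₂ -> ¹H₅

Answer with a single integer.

1

(a) allowed
(b) forbidden (parity, ΔL, ΔJ fail)
(c) forbidden (ΔS fails)
(d) forbidden (ΔS, ΔL fail)
(e) forbidden (ΔL, ΔJ fail)
(f) forbidden (ΔS, ΔL, ΔJ fail)
Total allowed: 1 of 6.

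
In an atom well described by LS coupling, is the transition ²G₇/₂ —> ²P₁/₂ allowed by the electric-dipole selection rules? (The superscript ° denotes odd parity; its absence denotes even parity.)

forbidden

Reading off the term symbols: S 1/2→1/2, L 4→1, J 7/2→1/2, parity even→even.
Parity must change: even → even — violated.
ΔS = 0: S: 1/2 → 1/2 — satisfied.
ΔL = 0, ±1 (not L=0↔0): L: 4 → 1, ΔL = -3 — violated.
ΔJ = 0, ±1 (not J=0↔0): J: 7/2 → 1/2, ΔJ = -3 — violated.
Rule(s) violated: parity, ΔL, ΔJ.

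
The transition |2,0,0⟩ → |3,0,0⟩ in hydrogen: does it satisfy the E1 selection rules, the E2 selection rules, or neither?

neither

Δl = 0 − 0 = +0; l_i + l_f = 0.
Δm_l = +0.
E1 (Δl = ±1, |Δm_l| ≤ 1): not satisfied.
E2 (Δl = 0,±2, l_i+l_f ≥ 2, |Δm_l| ≤ 2): not satisfied.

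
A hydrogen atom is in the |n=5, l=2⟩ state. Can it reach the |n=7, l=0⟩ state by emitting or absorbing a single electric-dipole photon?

Δl = 0 − 2 = -2; the E1 rule Δl = ±1 is violated.
The transition is electric-dipole forbidden.

forbidden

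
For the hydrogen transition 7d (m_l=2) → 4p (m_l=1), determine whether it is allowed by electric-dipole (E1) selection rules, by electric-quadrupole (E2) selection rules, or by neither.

Δl = 1 − 2 = -1; l_i + l_f = 3.
Δm_l = -1.
E1 (Δl = ±1, |Δm_l| ≤ 1): satisfied.
E2 (Δl = 0,±2, l_i+l_f ≥ 2, |Δm_l| ≤ 2): not satisfied.

E1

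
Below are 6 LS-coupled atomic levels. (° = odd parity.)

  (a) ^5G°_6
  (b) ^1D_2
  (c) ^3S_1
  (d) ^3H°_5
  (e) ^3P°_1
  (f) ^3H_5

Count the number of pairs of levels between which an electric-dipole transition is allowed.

2

(a)–(b): forbidden (ΔS, ΔL, ΔJ).
(a)–(c): forbidden (ΔS, ΔL, ΔJ).
(a)–(d): forbidden (parity, ΔS).
(a)–(e): forbidden (parity, ΔS, ΔL, ΔJ).
(a)–(f): forbidden (ΔS).
(b)–(c): forbidden (parity, ΔS, ΔL).
(b)–(d): forbidden (ΔS, ΔL, ΔJ).
(b)–(e): forbidden (ΔS).
(b)–(f): forbidden (parity, ΔS, ΔL, ΔJ).
(c)–(d): forbidden (ΔL, ΔJ).
(c)–(e): allowed.
(c)–(f): forbidden (parity, ΔL, ΔJ).
(d)–(e): forbidden (parity, ΔL, ΔJ).
(d)–(f): allowed.
(e)–(f): forbidden (ΔL, ΔJ).
Allowed pairs: 2 of 15.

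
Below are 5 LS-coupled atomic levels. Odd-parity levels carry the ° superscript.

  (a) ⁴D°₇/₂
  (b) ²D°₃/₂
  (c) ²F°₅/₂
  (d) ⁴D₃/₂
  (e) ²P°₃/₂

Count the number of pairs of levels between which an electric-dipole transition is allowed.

0

(a)–(b): forbidden (parity, ΔS, ΔJ).
(a)–(c): forbidden (parity, ΔS).
(a)–(d): forbidden (ΔJ).
(a)–(e): forbidden (parity, ΔS, ΔJ).
(b)–(c): forbidden (parity).
(b)–(d): forbidden (ΔS).
(b)–(e): forbidden (parity).
(c)–(d): forbidden (ΔS).
(c)–(e): forbidden (parity, ΔL).
(d)–(e): forbidden (ΔS).
Allowed pairs: 0 of 10.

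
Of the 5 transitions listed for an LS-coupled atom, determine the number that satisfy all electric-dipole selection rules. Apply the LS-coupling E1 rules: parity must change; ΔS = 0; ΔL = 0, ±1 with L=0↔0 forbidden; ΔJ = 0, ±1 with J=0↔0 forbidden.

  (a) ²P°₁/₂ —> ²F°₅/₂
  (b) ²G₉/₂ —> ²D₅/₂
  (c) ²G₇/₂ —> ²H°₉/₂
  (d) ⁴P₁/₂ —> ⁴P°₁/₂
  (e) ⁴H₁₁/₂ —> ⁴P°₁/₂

(a) forbidden (parity, ΔL, ΔJ fail)
(b) forbidden (parity, ΔL, ΔJ fail)
(c) allowed
(d) allowed
(e) forbidden (ΔL, ΔJ fail)
Total allowed: 2 of 5.

2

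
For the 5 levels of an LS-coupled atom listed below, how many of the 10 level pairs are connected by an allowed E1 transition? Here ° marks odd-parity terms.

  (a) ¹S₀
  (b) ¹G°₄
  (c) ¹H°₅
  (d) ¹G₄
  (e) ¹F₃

(a)–(b): forbidden (ΔL, ΔJ).
(a)–(c): forbidden (ΔL, ΔJ).
(a)–(d): forbidden (parity, ΔL, ΔJ).
(a)–(e): forbidden (parity, ΔL, ΔJ).
(b)–(c): forbidden (parity).
(b)–(d): allowed.
(b)–(e): allowed.
(c)–(d): allowed.
(c)–(e): forbidden (ΔL, ΔJ).
(d)–(e): forbidden (parity).
Allowed pairs: 3 of 10.

3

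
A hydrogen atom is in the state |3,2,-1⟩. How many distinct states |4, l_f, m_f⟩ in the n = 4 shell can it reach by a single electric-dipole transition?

E1 requires Δl = ±1, so l_f ∈ {1, 3}; with 0 ≤ l_f ≤ n_f−1 = 3, the allowed l_f values are {1, 3}.
For l_f = 1: m_f ∈ {m_i−1, m_i, m_i+1} ∩ [−1, 1] = {-1, 0} → 2 states.
For l_f = 3: m_f ∈ {m_i−1, m_i, m_i+1} ∩ [−3, 3] = {-2, -1, 0} → 3 states.
Total: 5.

5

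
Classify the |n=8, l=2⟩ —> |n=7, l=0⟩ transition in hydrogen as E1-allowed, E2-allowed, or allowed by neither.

Δl = 0 − 2 = -2; l_i + l_f = 2.
E1 (Δl = ±1): not satisfied.
E2 (Δl = 0,±2, l_i+l_f ≥ 2): satisfied.

E2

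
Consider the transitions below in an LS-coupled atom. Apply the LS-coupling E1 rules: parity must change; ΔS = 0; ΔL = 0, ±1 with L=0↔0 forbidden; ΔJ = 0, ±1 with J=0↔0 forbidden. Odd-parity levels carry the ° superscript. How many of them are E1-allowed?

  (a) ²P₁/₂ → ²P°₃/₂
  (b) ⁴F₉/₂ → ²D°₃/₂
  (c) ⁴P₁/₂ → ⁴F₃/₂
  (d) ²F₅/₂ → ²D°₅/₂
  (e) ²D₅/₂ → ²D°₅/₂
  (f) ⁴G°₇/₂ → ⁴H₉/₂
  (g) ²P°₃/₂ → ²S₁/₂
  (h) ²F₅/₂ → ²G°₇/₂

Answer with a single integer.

6

(a) allowed
(b) forbidden (ΔS, ΔJ fail)
(c) forbidden (parity, ΔL fail)
(d) allowed
(e) allowed
(f) allowed
(g) allowed
(h) allowed
Total allowed: 6 of 8.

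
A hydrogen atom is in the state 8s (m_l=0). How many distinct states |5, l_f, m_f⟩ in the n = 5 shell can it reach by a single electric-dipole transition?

E1 requires Δl = ±1, so l_f ∈ {-1, 1}; with 0 ≤ l_f ≤ n_f−1 = 4, the allowed l_f values are {1}.
For l_f = 1: m_f ∈ {m_i−1, m_i, m_i+1} ∩ [−1, 1] = {-1, 0, 1} → 3 states.
Total: 3.

3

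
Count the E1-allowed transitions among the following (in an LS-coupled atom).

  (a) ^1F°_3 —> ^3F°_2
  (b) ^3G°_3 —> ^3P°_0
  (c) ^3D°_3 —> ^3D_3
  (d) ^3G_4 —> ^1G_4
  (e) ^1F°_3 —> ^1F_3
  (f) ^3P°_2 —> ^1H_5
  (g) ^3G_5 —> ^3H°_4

3

(a) forbidden (parity, ΔS fail)
(b) forbidden (parity, ΔL, ΔJ fail)
(c) allowed
(d) forbidden (parity, ΔS fail)
(e) allowed
(f) forbidden (ΔS, ΔL, ΔJ fail)
(g) allowed
Total allowed: 3 of 7.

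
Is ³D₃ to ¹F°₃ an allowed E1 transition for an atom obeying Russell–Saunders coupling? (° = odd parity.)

forbidden

Reading off the term symbols: S 1→0, L 2→3, J 3→3, parity even→odd.
ΔS = 0: S: 1 → 0 — fails.
Parity must change: even → odd — ok.
ΔL = 0, ±1 (not L=0↔0): L: 2 → 3, ΔL = +1 — ok.
ΔJ = 0, ±1 (not J=0↔0): J: 3 → 3, ΔJ = +0 — ok.
Rule(s) violated: ΔS.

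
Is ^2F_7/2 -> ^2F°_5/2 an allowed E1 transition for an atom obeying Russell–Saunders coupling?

Initial level: S=1/2, L=3, J=7/2, parity even. Final level: S=1/2, L=3, J=5/2, parity odd.
Parity must change: even → odd — ok.
ΔS = 0: S: 1/2 → 1/2 — ok.
ΔL = 0, ±1 (not L=0↔0): L: 3 → 3, ΔL = +0 — ok.
ΔJ = 0, ±1 (not J=0↔0): J: 7/2 → 5/2, ΔJ = -1 — ok.
All four E1 rules are satisfied.

allowed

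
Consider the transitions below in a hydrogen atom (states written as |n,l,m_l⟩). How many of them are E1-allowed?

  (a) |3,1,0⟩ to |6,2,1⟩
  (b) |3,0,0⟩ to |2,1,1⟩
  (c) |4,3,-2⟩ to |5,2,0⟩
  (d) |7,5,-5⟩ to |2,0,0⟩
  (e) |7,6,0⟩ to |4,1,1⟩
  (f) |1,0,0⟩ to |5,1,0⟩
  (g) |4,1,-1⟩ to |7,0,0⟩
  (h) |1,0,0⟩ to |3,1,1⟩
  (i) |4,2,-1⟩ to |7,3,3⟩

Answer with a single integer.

5

(a) allowed
(b) allowed
(c) forbidden — Δm_l = +2 (E1 requires Δm_l = 0, ±1)
(d) forbidden — Δl = -5 (E1 requires Δl = ±1); Δm_l = +5 (E1 requires Δm_l = 0, ±1)
(e) forbidden — Δl = -5 (E1 requires Δl = ±1)
(f) allowed
(g) allowed
(h) allowed
(i) forbidden — Δm_l = +4 (E1 requires Δm_l = 0, ±1)
Total allowed: 5 of 9.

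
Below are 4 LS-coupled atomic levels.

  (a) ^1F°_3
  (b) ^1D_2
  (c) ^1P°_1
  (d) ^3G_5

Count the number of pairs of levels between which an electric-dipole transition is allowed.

2

(a)–(b): allowed.
(a)–(c): forbidden (parity, ΔL, ΔJ).
(a)–(d): forbidden (ΔS, ΔJ).
(b)–(c): allowed.
(b)–(d): forbidden (parity, ΔS, ΔL, ΔJ).
(c)–(d): forbidden (ΔS, ΔL, ΔJ).
Allowed pairs: 2 of 6.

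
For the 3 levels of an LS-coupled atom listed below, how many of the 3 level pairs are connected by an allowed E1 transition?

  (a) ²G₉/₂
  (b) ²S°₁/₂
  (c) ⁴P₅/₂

0

(a)–(b): forbidden (ΔL, ΔJ).
(a)–(c): forbidden (parity, ΔS, ΔL, ΔJ).
(b)–(c): forbidden (ΔS, ΔJ).
Allowed pairs: 0 of 3.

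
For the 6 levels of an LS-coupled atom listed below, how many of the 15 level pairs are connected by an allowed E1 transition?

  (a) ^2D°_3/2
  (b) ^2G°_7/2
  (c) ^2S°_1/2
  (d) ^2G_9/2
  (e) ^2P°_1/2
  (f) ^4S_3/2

1

(a)–(b): forbidden (parity, ΔL, ΔJ).
(a)–(c): forbidden (parity, ΔL).
(a)–(d): forbidden (ΔL, ΔJ).
(a)–(e): forbidden (parity).
(a)–(f): forbidden (ΔS, ΔL).
(b)–(c): forbidden (parity, ΔL, ΔJ).
(b)–(d): allowed.
(b)–(e): forbidden (parity, ΔL, ΔJ).
(b)–(f): forbidden (ΔS, ΔL, ΔJ).
(c)–(d): forbidden (ΔL, ΔJ).
(c)–(e): forbidden (parity).
(c)–(f): forbidden (ΔS, ΔL).
(d)–(e): forbidden (ΔL, ΔJ).
(d)–(f): forbidden (parity, ΔS, ΔL, ΔJ).
(e)–(f): forbidden (ΔS).
Allowed pairs: 1 of 15.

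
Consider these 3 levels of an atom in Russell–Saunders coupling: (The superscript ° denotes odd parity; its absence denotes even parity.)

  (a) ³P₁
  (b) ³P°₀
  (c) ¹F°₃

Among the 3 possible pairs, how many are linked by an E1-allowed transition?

1

(a)–(b): allowed.
(a)–(c): forbidden (ΔS, ΔL, ΔJ).
(b)–(c): forbidden (parity, ΔS, ΔL, ΔJ).
Allowed pairs: 1 of 3.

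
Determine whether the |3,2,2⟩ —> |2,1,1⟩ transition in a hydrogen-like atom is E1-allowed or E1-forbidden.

Δl = 1 − 2 = -1; the E1 rule Δl = ±1 is passes.
m_l: 2 → 1 (Δm_l = -1). |Δm_l| ≤ 1 passes.
All E1 selection rules are satisfied.

allowed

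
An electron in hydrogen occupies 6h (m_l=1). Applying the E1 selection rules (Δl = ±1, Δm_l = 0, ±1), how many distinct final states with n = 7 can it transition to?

E1 requires Δl = ±1, so l_f ∈ {4, 6}; with 0 ≤ l_f ≤ n_f−1 = 6, the allowed l_f values are {4, 6}.
For l_f = 4: m_f ∈ {m_i−1, m_i, m_i+1} ∩ [−4, 4] = {0, 1, 2} → 3 states.
For l_f = 6: m_f ∈ {m_i−1, m_i, m_i+1} ∩ [−6, 6] = {0, 1, 2} → 3 states.
Total: 6.

6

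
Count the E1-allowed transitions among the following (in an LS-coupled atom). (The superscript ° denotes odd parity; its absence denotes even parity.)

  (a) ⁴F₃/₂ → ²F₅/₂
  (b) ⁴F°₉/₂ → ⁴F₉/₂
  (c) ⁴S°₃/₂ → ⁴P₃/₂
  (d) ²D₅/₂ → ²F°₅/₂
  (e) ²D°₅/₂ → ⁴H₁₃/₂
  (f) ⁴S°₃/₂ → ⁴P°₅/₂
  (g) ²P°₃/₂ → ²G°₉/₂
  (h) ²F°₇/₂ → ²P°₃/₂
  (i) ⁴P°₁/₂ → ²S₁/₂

(a) forbidden (parity, ΔS fail)
(b) allowed
(c) allowed
(d) allowed
(e) forbidden (ΔS, ΔL, ΔJ fail)
(f) forbidden (parity fails)
(g) forbidden (parity, ΔL, ΔJ fail)
(h) forbidden (parity, ΔL, ΔJ fail)
(i) forbidden (ΔS fails)
Total allowed: 3 of 9.

3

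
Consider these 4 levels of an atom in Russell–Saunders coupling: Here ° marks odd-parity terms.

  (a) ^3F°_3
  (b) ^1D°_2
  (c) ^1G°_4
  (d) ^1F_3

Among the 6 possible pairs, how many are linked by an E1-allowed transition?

2

(a)–(b): forbidden (parity, ΔS).
(a)–(c): forbidden (parity, ΔS).
(a)–(d): forbidden (ΔS).
(b)–(c): forbidden (parity, ΔL, ΔJ).
(b)–(d): allowed.
(c)–(d): allowed.
Allowed pairs: 2 of 6.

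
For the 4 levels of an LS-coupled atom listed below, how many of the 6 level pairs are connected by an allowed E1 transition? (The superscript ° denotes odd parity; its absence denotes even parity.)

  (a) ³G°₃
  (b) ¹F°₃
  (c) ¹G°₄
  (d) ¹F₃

2

(a)–(b): forbidden (parity, ΔS).
(a)–(c): forbidden (parity, ΔS).
(a)–(d): forbidden (ΔS).
(b)–(c): forbidden (parity).
(b)–(d): allowed.
(c)–(d): allowed.
Allowed pairs: 2 of 6.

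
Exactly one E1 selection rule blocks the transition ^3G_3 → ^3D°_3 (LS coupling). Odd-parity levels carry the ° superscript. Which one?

the ΔL = 0, ±1 rule

Parity must change: even → odd — satisfied.
ΔL = 0, ±1 (not L=0↔0): L: 4 → 2, ΔL = -2 — violated.
ΔS = 0: S: 1 → 1 — satisfied.
ΔJ = 0, ±1 (not J=0↔0): J: 3 → 3, ΔJ = +0 — satisfied.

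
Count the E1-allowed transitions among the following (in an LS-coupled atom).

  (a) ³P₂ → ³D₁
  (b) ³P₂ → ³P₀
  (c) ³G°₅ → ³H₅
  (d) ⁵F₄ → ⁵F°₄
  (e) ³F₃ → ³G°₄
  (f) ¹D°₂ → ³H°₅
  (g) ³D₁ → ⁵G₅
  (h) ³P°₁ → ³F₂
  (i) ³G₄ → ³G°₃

4

(a) forbidden (parity fails)
(b) forbidden (parity, ΔJ fail)
(c) allowed
(d) allowed
(e) allowed
(f) forbidden (parity, ΔS, ΔL, ΔJ fail)
(g) forbidden (parity, ΔS, ΔL, ΔJ fail)
(h) forbidden (ΔL fails)
(i) allowed
Total allowed: 4 of 9.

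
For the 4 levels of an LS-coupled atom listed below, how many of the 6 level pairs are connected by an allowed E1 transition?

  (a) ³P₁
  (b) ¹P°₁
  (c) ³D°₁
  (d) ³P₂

2

(a)–(b): forbidden (ΔS).
(a)–(c): allowed.
(a)–(d): forbidden (parity).
(b)–(c): forbidden (parity, ΔS).
(b)–(d): forbidden (ΔS).
(c)–(d): allowed.
Allowed pairs: 2 of 6.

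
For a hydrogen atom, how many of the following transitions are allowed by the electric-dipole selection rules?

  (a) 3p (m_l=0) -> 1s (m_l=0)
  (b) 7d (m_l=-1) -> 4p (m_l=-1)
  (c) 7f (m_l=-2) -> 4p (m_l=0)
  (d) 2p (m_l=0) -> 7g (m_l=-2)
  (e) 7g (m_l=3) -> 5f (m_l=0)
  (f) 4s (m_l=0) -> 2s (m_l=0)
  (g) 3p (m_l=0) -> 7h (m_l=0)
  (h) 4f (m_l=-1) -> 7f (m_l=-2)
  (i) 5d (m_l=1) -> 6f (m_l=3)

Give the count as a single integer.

(a) allowed
(b) allowed
(c) forbidden — Δl = -2 (E1 requires Δl = ±1); Δm_l = +2 (E1 requires Δm_l = 0, ±1)
(d) forbidden — Δl = +3 (E1 requires Δl = ±1); Δm_l = -2 (E1 requires Δm_l = 0, ±1)
(e) forbidden — Δm_l = -3 (E1 requires Δm_l = 0, ±1)
(f) forbidden — Δl = +0 (E1 requires Δl = ±1)
(g) forbidden — Δl = +4 (E1 requires Δl = ±1)
(h) forbidden — Δl = +0 (E1 requires Δl = ±1)
(i) forbidden — Δm_l = +2 (E1 requires Δm_l = 0, ±1)
Total allowed: 2 of 9.

2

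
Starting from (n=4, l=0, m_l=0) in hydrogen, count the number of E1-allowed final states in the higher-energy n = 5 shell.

E1 requires Δl = ±1, so l_f ∈ {-1, 1}; with 0 ≤ l_f ≤ n_f−1 = 4, the allowed l_f values are {1}.
For l_f = 1: m_f ∈ {m_i−1, m_i, m_i+1} ∩ [−1, 1] = {-1, 0, 1} → 3 states.
Total: 3.

3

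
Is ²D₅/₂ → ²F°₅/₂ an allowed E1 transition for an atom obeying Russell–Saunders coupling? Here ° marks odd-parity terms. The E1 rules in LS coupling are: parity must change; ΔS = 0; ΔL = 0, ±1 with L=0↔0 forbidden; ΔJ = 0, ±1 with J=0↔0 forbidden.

allowed

Parity must change: even → odd — passes.
ΔS = 0: S: 1/2 → 1/2 — passes.
ΔL = 0, ±1 (not L=0↔0): L: 2 → 3, ΔL = +1 — passes.
ΔJ = 0, ±1 (not J=0↔0): J: 5/2 → 5/2, ΔJ = +0 — passes.
All four E1 rules are satisfied.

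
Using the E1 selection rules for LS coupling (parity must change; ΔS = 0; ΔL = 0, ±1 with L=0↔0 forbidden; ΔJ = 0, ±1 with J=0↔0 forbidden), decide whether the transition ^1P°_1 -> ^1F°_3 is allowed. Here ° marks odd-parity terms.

forbidden

Parity must change: odd → odd — fails.
ΔL = 0, ±1 (not L=0↔0): L: 1 → 3, ΔL = +2 — fails.
ΔJ = 0, ±1 (not J=0↔0): J: 1 → 3, ΔJ = +2 — fails.
ΔS = 0: S: 0 → 0 — ok.
Rule(s) violated: parity, ΔL, ΔJ.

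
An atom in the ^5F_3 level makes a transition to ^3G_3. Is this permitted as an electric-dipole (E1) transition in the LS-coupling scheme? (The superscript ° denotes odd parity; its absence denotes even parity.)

forbidden

ΔL = 0, ±1 (not L=0↔0): L: 3 → 4, ΔL = +1 — ok.
ΔS = 0: S: 2 → 1 — fails.
ΔJ = 0, ±1 (not J=0↔0): J: 3 → 3, ΔJ = +0 — ok.
Parity must change: even → even — fails.
Rule(s) violated: parity, ΔS.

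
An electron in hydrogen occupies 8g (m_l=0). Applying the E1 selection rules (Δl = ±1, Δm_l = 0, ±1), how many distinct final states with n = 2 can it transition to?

E1 requires l_f ∈ {3, 5}, but neither lies in [0, 1], so no final state is reachable.
Total: 0.

0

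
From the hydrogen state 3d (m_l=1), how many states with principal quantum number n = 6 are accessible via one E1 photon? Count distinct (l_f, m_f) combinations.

5

E1 requires Δl = ±1, so l_f ∈ {1, 3}; with 0 ≤ l_f ≤ n_f−1 = 5, the allowed l_f values are {1, 3}.
For l_f = 1: m_f ∈ {m_i−1, m_i, m_i+1} ∩ [−1, 1] = {0, 1} → 2 states.
For l_f = 3: m_f ∈ {m_i−1, m_i, m_i+1} ∩ [−3, 3] = {0, 1, 2} → 3 states.
Total: 5.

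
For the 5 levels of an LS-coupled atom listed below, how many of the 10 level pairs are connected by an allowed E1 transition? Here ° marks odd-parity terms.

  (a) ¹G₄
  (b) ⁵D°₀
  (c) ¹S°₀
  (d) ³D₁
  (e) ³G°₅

(a)–(b): forbidden (ΔS, ΔL, ΔJ).
(a)–(c): forbidden (ΔL, ΔJ).
(a)–(d): forbidden (parity, ΔS, ΔL, ΔJ).
(a)–(e): forbidden (ΔS).
(b)–(c): forbidden (parity, ΔS, ΔL, ΔJ).
(b)–(d): forbidden (ΔS).
(b)–(e): forbidden (parity, ΔS, ΔL, ΔJ).
(c)–(d): forbidden (ΔS, ΔL).
(c)–(e): forbidden (parity, ΔS, ΔL, ΔJ).
(d)–(e): forbidden (ΔL, ΔJ).
Allowed pairs: 0 of 10.

0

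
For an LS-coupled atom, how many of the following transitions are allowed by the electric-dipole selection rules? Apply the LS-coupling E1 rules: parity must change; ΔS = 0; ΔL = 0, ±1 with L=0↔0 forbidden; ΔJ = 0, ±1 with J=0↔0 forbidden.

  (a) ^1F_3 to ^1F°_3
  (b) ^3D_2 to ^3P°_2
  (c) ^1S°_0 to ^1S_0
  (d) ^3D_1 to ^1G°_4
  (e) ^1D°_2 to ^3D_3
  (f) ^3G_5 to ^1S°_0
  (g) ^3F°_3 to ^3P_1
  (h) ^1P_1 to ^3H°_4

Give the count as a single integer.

2

(a) allowed
(b) allowed
(c) forbidden (ΔL, ΔJ fail)
(d) forbidden (ΔS, ΔL, ΔJ fail)
(e) forbidden (ΔS fails)
(f) forbidden (ΔS, ΔL, ΔJ fail)
(g) forbidden (ΔL, ΔJ fail)
(h) forbidden (ΔS, ΔL, ΔJ fail)
Total allowed: 2 of 8.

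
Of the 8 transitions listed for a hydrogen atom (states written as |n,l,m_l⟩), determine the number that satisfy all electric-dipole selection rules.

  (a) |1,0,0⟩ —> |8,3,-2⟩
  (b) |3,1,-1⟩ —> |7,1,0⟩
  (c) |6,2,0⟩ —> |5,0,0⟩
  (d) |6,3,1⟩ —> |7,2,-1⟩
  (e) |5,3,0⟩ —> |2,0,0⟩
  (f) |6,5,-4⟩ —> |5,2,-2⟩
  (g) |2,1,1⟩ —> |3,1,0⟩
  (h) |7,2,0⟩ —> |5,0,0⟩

0

(a) forbidden — Δl = +3 (E1 requires Δl = ±1); Δm_l = -2 (E1 requires Δm_l = 0, ±1)
(b) forbidden — Δl = +0 (E1 requires Δl = ±1)
(c) forbidden — Δl = -2 (E1 requires Δl = ±1)
(d) forbidden — Δm_l = -2 (E1 requires Δm_l = 0, ±1)
(e) forbidden — Δl = -3 (E1 requires Δl = ±1)
(f) forbidden — Δl = -3 (E1 requires Δl = ±1); Δm_l = +2 (E1 requires Δm_l = 0, ±1)
(g) forbidden — Δl = +0 (E1 requires Δl = ±1)
(h) forbidden — Δl = -2 (E1 requires Δl = ±1)
Total allowed: 0 of 8.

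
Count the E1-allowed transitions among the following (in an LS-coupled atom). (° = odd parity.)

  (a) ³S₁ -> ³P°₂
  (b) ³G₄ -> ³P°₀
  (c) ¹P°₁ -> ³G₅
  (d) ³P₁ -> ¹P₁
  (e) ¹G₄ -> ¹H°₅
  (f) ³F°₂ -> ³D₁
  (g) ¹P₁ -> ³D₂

3

(a) allowed
(b) forbidden (ΔL, ΔJ fail)
(c) forbidden (ΔS, ΔL, ΔJ fail)
(d) forbidden (parity, ΔS fail)
(e) allowed
(f) allowed
(g) forbidden (parity, ΔS fail)
Total allowed: 3 of 7.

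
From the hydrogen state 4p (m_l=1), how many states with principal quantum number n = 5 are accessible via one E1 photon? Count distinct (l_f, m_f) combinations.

E1 requires Δl = ±1, so l_f ∈ {0, 2}; with 0 ≤ l_f ≤ n_f−1 = 4, the allowed l_f values are {0, 2}.
For l_f = 0: m_f ∈ {m_i−1, m_i, m_i+1} ∩ [−0, 0] = {0} → 1 state.
For l_f = 2: m_f ∈ {m_i−1, m_i, m_i+1} ∩ [−2, 2] = {0, 1, 2} → 3 states.
Total: 4.

4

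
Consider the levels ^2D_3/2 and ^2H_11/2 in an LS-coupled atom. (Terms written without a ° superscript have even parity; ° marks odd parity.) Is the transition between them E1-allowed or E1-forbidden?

forbidden

Reading off the term symbols: S 1/2→1/2, L 2→5, J 3/2→11/2, parity even→even.
Parity must change: even → even — ✗.
ΔS = 0: S: 1/2 → 1/2 — ✓.
ΔL = 0, ±1 (not L=0↔0): L: 2 → 5, ΔL = +3 — ✗.
ΔJ = 0, ±1 (not J=0↔0): J: 3/2 → 11/2, ΔJ = +4 — ✗.
Rule(s) violated: parity, ΔL, ΔJ.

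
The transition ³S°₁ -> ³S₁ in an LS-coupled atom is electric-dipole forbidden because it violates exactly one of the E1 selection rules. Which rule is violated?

the L=0 ↔ L=0 exclusion

Reading off the term symbols: S 1→1, L 0→0, J 1→1, parity odd→even.
Parity must change: odd → even — ok.
ΔS = 0: S: 1 → 1 — ok.
ΔL = 0, ±1 (not L=0↔0): L: 0 → 0, ΔL = +0 — fails.
ΔJ = 0, ±1 (not J=0↔0): J: 1 → 1, ΔJ = +0 — ok.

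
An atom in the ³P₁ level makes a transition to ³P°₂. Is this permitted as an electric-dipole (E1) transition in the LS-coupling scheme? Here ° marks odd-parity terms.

ΔS = 0: S: 1 → 1 — satisfied.
ΔJ = 0, ±1 (not J=0↔0): J: 1 → 2, ΔJ = +1 — satisfied.
Parity must change: even → odd — satisfied.
ΔL = 0, ±1 (not L=0↔0): L: 1 → 1, ΔL = +0 — satisfied.
All four E1 rules are satisfied.

allowed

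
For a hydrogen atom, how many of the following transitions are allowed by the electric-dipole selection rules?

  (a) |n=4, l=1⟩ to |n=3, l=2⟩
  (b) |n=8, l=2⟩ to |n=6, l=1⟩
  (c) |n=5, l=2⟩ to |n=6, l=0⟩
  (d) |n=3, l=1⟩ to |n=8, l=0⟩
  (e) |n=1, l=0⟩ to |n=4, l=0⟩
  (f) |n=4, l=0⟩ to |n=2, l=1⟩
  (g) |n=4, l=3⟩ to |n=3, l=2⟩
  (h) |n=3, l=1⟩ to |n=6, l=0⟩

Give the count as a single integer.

6

(a) allowed
(b) allowed
(c) forbidden — Δl = -2 (E1 requires Δl = ±1)
(d) allowed
(e) forbidden — Δl = +0 (E1 requires Δl = ±1)
(f) allowed
(g) allowed
(h) allowed
Total allowed: 6 of 8.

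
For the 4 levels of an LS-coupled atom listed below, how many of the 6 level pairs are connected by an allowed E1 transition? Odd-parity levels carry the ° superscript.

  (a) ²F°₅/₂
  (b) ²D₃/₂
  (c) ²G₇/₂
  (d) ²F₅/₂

(a)–(b): allowed.
(a)–(c): allowed.
(a)–(d): allowed.
(b)–(c): forbidden (parity, ΔL, ΔJ).
(b)–(d): forbidden (parity).
(c)–(d): forbidden (parity).
Allowed pairs: 3 of 6.

3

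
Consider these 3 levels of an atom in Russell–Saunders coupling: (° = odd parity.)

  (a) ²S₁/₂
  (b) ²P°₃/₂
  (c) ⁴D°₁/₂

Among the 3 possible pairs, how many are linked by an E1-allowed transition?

1

(a)–(b): allowed.
(a)–(c): forbidden (ΔS, ΔL).
(b)–(c): forbidden (parity, ΔS).
Allowed pairs: 1 of 3.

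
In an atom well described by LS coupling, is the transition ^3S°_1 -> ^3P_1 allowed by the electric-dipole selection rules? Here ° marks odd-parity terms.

allowed

Initial level: S=1, L=0, J=1, parity odd. Final level: S=1, L=1, J=1, parity even.
Parity must change: odd → even — ok.
ΔS = 0: S: 1 → 1 — ok.
ΔL = 0, ±1 (not L=0↔0): L: 0 → 1, ΔL = +1 — ok.
ΔJ = 0, ±1 (not J=0↔0): J: 1 → 1, ΔJ = +0 — ok.
All four E1 rules are satisfied.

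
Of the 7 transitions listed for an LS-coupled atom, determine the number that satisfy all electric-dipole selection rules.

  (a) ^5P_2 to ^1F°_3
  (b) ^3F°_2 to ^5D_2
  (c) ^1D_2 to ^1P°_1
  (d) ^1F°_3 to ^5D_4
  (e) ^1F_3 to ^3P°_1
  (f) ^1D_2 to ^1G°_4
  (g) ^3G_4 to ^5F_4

(a) forbidden (ΔS, ΔL fail)
(b) forbidden (ΔS fails)
(c) allowed
(d) forbidden (ΔS fails)
(e) forbidden (ΔS, ΔL, ΔJ fail)
(f) forbidden (ΔL, ΔJ fail)
(g) forbidden (parity, ΔS fail)
Total allowed: 1 of 7.

1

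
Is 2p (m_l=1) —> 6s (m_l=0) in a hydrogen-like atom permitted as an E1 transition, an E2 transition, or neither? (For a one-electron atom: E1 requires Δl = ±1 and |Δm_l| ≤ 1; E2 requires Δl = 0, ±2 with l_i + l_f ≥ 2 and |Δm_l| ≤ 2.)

E1

Δl = 0 − 1 = -1; l_i + l_f = 1.
Δm_l = -1.
E1 (Δl = ±1, |Δm_l| ≤ 1): satisfied.
E2 (Δl = 0,±2, l_i+l_f ≥ 2, |Δm_l| ≤ 2): not satisfied.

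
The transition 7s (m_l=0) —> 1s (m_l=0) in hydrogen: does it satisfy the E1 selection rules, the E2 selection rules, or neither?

neither

Δl = 0 − 0 = +0; l_i + l_f = 0.
Δm_l = +0.
E1 (Δl = ±1, |Δm_l| ≤ 1): not satisfied.
E2 (Δl = 0,±2, l_i+l_f ≥ 2, |Δm_l| ≤ 2): not satisfied.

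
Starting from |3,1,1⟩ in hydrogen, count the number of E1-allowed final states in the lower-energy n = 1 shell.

1

E1 requires Δl = ±1, so l_f ∈ {0, 2}; with 0 ≤ l_f ≤ n_f−1 = 0, the allowed l_f values are {0}.
For l_f = 0: m_f ∈ {m_i−1, m_i, m_i+1} ∩ [−0, 0] = {0} → 1 state.
Total: 1.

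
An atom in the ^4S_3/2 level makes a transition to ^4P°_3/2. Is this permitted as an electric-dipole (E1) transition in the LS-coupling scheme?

Parity must change: even → odd — satisfied.
ΔS = 0: S: 3/2 → 3/2 — satisfied.
ΔL = 0, ±1 (not L=0↔0): L: 0 → 1, ΔL = +1 — satisfied.
ΔJ = 0, ±1 (not J=0↔0): J: 3/2 → 3/2, ΔJ = +0 — satisfied.
All four E1 rules are satisfied.

allowed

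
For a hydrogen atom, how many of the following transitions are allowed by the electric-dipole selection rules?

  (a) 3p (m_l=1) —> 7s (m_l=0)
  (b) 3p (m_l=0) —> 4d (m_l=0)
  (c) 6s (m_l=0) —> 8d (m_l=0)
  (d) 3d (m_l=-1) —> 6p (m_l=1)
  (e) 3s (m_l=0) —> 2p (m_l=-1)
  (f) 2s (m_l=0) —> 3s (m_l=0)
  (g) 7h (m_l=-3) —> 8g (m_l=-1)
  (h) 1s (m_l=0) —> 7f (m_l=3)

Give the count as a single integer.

(a) allowed
(b) allowed
(c) forbidden — Δl = +2 (E1 requires Δl = ±1)
(d) forbidden — Δm_l = +2 (E1 requires Δm_l = 0, ±1)
(e) allowed
(f) forbidden — Δl = +0 (E1 requires Δl = ±1)
(g) forbidden — Δm_l = +2 (E1 requires Δm_l = 0, ±1)
(h) forbidden — Δl = +3 (E1 requires Δl = ±1); Δm_l = +3 (E1 requires Δm_l = 0, ±1)
Total allowed: 3 of 8.

3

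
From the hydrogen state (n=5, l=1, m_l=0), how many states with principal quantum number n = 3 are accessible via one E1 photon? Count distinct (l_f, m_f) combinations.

E1 requires Δl = ±1, so l_f ∈ {0, 2}; with 0 ≤ l_f ≤ n_f−1 = 2, the allowed l_f values are {0, 2}.
For l_f = 0: m_f ∈ {m_i−1, m_i, m_i+1} ∩ [−0, 0] = {0} → 1 state.
For l_f = 2: m_f ∈ {m_i−1, m_i, m_i+1} ∩ [−2, 2] = {-1, 0, 1} → 3 states.
Total: 4.

4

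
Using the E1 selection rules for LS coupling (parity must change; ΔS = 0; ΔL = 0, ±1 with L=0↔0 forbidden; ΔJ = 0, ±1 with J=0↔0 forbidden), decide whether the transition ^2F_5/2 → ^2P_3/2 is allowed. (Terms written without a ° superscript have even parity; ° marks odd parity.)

forbidden

Initial level: S=1/2, L=3, J=5/2, parity even. Final level: S=1/2, L=1, J=3/2, parity even.
ΔL = 0, ±1 (not L=0↔0): L: 3 → 1, ΔL = -2 — ✗.
ΔJ = 0, ±1 (not J=0↔0): J: 5/2 → 3/2, ΔJ = -1 — ✓.
ΔS = 0: S: 1/2 → 1/2 — ✓.
Parity must change: even → even — ✗.
Rule(s) violated: parity, ΔL.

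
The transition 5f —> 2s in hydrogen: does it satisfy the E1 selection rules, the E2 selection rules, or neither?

neither

Δl = 0 − 3 = -3; l_i + l_f = 3.
E1 (Δl = ±1): not satisfied.
E2 (Δl = 0,±2, l_i+l_f ≥ 2): not satisfied.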